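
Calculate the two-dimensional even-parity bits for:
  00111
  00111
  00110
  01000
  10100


Row parities: 11010
Column parities: 11010

Row P: 11010, Col P: 11010, Corner: 1


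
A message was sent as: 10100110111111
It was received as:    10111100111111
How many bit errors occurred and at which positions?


XOR: 00011010000000

3 error(s) at position(s): 3, 4, 6


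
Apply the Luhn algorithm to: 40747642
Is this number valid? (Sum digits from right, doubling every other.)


Luhn sum = 38
38 mod 10 = 8

Invalid (Luhn sum mod 10 = 8)


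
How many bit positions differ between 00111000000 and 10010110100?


XOR: 10101110100
Count of 1s: 6

6


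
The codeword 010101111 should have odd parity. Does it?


Number of 1s: 6

No, parity error (6 ones)


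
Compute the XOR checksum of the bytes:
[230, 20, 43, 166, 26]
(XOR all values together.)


XOR chain: 230 ^ 20 ^ 43 ^ 166 ^ 26 = 101

101


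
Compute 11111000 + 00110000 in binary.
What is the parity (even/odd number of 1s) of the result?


11111000 = 248
00110000 = 48
Sum = 296 = 100101000
1s count = 3

odd parity (3 ones in 100101000)


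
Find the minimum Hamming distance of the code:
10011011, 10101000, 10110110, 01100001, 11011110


Comparing all pairs, minimum distance: 3
Can detect 2 errors, correct 1 errors

3


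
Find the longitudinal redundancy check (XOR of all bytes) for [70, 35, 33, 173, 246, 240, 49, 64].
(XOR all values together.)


XOR chain: 70 ^ 35 ^ 33 ^ 173 ^ 246 ^ 240 ^ 49 ^ 64 = 158

158


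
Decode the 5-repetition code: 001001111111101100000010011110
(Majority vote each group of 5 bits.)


Groups: 00100, 11111, 11101, 10000, 00100, 11110
Majority votes: 011001

011001


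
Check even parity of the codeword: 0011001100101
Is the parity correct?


Number of 1s: 6

Yes, parity is correct (6 ones)


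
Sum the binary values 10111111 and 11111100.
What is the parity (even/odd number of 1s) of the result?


10111111 = 191
11111100 = 252
Sum = 443 = 110111011
1s count = 7

odd parity (7 ones in 110111011)


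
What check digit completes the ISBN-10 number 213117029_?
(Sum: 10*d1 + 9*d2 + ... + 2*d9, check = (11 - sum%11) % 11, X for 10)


Weighted sum: 125
125 mod 11 = 4

Check digit: 7


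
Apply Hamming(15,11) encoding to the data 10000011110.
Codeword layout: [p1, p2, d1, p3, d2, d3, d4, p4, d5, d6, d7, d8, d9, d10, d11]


Parity bits: p1=1, p2=1, p3=1, p4=0

111100000011110


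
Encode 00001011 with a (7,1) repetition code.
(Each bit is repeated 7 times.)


Each bit -> 7 copies

00000000000000000000000000001111111000000011111111111111


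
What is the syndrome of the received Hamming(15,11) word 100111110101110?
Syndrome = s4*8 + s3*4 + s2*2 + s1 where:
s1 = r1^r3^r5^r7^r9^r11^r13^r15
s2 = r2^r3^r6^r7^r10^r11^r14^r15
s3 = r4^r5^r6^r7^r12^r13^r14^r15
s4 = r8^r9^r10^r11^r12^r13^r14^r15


s1=0, s2=0, s3=1, s4=1

Syndrome = 12 (error at position 12)


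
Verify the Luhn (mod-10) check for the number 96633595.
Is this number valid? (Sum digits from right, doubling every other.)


Luhn sum = 46
46 mod 10 = 6

Invalid (Luhn sum mod 10 = 6)


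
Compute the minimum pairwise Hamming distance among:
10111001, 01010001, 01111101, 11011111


Comparing all pairs, minimum distance: 3
Can detect 2 errors, correct 1 errors

3


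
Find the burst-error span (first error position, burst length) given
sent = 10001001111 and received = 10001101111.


XOR: 00000100000

Burst at position 5, length 1


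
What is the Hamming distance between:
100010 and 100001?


XOR: 000011
Count of 1s: 2

2


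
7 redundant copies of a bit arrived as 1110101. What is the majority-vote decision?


Ones: 5 out of 7
Threshold: 4

1 (5/7 voted 1)


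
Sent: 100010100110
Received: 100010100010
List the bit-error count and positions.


XOR: 000000000100

1 error(s) at position(s): 9


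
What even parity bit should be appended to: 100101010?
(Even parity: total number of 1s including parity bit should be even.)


Number of 1s in data: 4
Parity bit: 0

0


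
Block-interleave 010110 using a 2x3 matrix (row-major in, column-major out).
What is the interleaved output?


Matrix:
  010
  110
Read columns: 011100

011100


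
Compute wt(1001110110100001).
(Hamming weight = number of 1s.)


Counting 1s in 1001110110100001

8


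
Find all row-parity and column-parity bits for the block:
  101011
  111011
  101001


Row parities: 011
Column parities: 111001

Row P: 011, Col P: 111001, Corner: 0


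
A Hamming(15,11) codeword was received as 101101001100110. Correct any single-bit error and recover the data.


Syndrome = 0: no error detected

Data: 10101100110 (no errors)


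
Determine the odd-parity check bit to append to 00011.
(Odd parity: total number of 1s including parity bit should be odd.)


Number of 1s in data: 2
Parity bit: 1

1


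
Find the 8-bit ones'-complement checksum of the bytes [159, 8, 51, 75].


Sum = 293 mod 256 = 37
Complement = 218

218


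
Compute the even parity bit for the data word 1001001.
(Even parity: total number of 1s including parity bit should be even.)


Number of 1s in data: 3
Parity bit: 1

1


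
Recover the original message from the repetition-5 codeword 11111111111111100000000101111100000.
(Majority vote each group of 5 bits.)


Groups: 11111, 11111, 11111, 00000, 00010, 11111, 00000
Majority votes: 1110010

1110010


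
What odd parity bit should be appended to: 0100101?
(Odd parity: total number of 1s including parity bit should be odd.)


Number of 1s in data: 3
Parity bit: 0

0


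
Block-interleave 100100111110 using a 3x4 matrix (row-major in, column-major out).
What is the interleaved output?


Matrix:
  1001
  0011
  1110
Read columns: 101001011110

101001011110


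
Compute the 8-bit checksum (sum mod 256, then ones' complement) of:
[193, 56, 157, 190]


Sum = 596 mod 256 = 84
Complement = 171

171


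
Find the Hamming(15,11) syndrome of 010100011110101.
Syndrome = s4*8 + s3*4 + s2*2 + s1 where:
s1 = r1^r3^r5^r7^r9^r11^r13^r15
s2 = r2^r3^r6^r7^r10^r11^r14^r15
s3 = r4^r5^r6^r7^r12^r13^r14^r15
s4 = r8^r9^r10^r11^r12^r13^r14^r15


s1=0, s2=0, s3=1, s4=0

Syndrome = 4 (error at position 4)


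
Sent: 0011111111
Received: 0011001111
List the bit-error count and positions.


XOR: 0000110000

2 error(s) at position(s): 4, 5


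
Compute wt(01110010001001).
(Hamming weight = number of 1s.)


Counting 1s in 01110010001001

6


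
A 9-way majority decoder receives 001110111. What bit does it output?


Ones: 6 out of 9
Threshold: 5

1 (6/9 voted 1)


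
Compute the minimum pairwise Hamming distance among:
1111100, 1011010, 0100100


Comparing all pairs, minimum distance: 3
Can detect 2 errors, correct 1 errors

3


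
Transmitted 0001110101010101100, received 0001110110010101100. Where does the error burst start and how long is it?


XOR: 0000000011000000000

Burst at position 8, length 2


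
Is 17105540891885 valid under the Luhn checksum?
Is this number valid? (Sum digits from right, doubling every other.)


Luhn sum = 63
63 mod 10 = 3

Invalid (Luhn sum mod 10 = 3)


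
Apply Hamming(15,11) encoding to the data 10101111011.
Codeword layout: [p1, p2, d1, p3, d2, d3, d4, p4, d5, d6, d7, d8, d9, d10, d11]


Parity bits: p1=0, p2=0, p3=0, p4=0

001001001111011


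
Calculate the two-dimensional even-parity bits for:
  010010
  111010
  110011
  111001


Row parities: 0000
Column parities: 100010

Row P: 0000, Col P: 100010, Corner: 0


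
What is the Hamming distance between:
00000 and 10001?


XOR: 10001
Count of 1s: 2

2


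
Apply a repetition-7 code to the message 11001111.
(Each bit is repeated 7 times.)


Each bit -> 7 copies

11111111111111000000000000001111111111111111111111111111


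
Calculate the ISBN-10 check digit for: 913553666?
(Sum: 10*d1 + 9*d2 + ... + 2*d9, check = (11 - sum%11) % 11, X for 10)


Weighted sum: 257
257 mod 11 = 4

Check digit: 7


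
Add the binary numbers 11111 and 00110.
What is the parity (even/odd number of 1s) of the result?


11111 = 31
00110 = 6
Sum = 37 = 100101
1s count = 3

odd parity (3 ones in 100101)


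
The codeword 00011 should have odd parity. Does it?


Number of 1s: 2

No, parity error (2 ones)


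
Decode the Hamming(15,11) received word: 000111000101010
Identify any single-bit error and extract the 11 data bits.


Syndrome = 15: error at position 15

Data: 01100101011 (corrected bit 15)


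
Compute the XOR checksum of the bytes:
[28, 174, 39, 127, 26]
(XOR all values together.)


XOR chain: 28 ^ 174 ^ 39 ^ 127 ^ 26 = 240

240


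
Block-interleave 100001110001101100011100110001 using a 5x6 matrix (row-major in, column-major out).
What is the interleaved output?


Matrix:
  100001
  110001
  101100
  011100
  110001
Read columns: 111010101100110001100000011001

111010101100110001100000011001


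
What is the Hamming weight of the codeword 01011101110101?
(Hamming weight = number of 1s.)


Counting 1s in 01011101110101

9


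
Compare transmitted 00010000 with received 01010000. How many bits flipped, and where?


XOR: 01000000

1 error(s) at position(s): 1


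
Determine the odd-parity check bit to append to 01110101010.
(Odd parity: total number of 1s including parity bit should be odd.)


Number of 1s in data: 6
Parity bit: 1

1


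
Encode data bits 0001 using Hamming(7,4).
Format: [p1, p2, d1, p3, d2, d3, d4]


Parity bits: p1=1, p2=1, p3=1

1101001


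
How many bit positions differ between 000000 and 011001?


XOR: 011001
Count of 1s: 3

3


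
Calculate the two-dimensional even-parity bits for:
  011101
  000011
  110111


Row parities: 001
Column parities: 101001

Row P: 001, Col P: 101001, Corner: 1


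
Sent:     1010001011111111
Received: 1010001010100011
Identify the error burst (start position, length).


XOR: 0000000001011100

Burst at position 9, length 5


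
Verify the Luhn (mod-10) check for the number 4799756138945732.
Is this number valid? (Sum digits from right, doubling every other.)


Luhn sum = 90
90 mod 10 = 0

Valid (Luhn sum mod 10 = 0)


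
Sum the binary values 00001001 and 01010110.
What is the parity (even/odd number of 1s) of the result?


00001001 = 9
01010110 = 86
Sum = 95 = 1011111
1s count = 6

even parity (6 ones in 1011111)


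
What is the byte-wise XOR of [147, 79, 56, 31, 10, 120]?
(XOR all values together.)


XOR chain: 147 ^ 79 ^ 56 ^ 31 ^ 10 ^ 120 = 137

137


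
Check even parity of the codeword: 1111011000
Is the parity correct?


Number of 1s: 6

Yes, parity is correct (6 ones)


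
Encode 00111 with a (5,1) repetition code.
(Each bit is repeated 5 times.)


Each bit -> 5 copies

0000000000111111111111111


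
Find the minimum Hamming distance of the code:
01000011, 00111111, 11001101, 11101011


Comparing all pairs, minimum distance: 3
Can detect 2 errors, correct 1 errors

3


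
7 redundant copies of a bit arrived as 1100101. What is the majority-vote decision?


Ones: 4 out of 7
Threshold: 4

1 (4/7 voted 1)


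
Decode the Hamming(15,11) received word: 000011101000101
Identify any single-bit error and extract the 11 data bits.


Syndrome = 15: error at position 15

Data: 01111000100 (corrected bit 15)


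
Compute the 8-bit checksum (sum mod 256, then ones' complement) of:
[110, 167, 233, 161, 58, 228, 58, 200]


Sum = 1215 mod 256 = 191
Complement = 64

64


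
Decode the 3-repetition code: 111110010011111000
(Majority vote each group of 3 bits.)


Groups: 111, 110, 010, 011, 111, 000
Majority votes: 110110

110110


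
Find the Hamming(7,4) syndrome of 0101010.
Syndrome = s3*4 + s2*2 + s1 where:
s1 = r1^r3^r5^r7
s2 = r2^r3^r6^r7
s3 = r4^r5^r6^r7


s1=0, s2=0, s3=0

Syndrome = 0 (no error)


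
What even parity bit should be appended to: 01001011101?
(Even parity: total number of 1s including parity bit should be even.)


Number of 1s in data: 6
Parity bit: 0

0


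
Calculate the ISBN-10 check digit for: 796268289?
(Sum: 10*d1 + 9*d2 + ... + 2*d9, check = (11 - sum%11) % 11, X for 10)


Weighted sum: 339
339 mod 11 = 9

Check digit: 2


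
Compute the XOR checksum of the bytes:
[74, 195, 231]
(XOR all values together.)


XOR chain: 74 ^ 195 ^ 231 = 110

110


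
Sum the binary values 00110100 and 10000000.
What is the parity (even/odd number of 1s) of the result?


00110100 = 52
10000000 = 128
Sum = 180 = 10110100
1s count = 4

even parity (4 ones in 10110100)


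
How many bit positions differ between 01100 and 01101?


XOR: 00001
Count of 1s: 1

1


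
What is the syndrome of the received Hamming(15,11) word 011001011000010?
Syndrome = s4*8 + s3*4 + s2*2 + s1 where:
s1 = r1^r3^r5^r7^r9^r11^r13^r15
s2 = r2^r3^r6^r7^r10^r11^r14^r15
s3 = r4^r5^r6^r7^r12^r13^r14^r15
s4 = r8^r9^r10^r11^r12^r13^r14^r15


s1=0, s2=0, s3=0, s4=1

Syndrome = 8 (error at position 8)


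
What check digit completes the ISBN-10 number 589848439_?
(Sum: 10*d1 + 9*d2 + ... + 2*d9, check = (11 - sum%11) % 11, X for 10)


Weighted sum: 357
357 mod 11 = 5

Check digit: 6


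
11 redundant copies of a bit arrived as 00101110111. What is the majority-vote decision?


Ones: 7 out of 11
Threshold: 6

1 (7/11 voted 1)


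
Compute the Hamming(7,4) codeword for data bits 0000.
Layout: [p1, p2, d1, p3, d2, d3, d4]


Parity bits: p1=0, p2=0, p3=0

0000000


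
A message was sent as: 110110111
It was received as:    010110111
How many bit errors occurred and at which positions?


XOR: 100000000

1 error(s) at position(s): 0


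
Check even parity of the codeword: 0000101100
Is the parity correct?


Number of 1s: 3

No, parity error (3 ones)


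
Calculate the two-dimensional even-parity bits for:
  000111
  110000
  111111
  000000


Row parities: 1000
Column parities: 001000

Row P: 1000, Col P: 001000, Corner: 1


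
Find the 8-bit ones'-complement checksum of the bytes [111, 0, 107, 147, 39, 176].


Sum = 580 mod 256 = 68
Complement = 187

187


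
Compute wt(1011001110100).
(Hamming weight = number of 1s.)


Counting 1s in 1011001110100

7


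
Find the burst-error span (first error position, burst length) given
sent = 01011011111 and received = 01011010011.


XOR: 00000001100

Burst at position 7, length 2


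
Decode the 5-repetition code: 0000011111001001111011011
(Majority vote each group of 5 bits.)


Groups: 00000, 11111, 00100, 11110, 11011
Majority votes: 01011

01011


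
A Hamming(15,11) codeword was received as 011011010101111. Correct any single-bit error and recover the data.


Syndrome = 0: no error detected

Data: 11100101111 (no errors)


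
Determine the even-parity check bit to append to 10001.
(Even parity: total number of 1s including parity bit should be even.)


Number of 1s in data: 2
Parity bit: 0

0


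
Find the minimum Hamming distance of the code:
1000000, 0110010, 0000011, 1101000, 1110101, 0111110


Comparing all pairs, minimum distance: 2
Can detect 1 errors, correct 0 errors

2


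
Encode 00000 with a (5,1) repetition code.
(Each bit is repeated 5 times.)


Each bit -> 5 copies

0000000000000000000000000


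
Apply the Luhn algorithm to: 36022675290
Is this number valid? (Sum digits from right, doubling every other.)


Luhn sum = 34
34 mod 10 = 4

Invalid (Luhn sum mod 10 = 4)


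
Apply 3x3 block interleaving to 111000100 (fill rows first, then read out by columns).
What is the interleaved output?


Matrix:
  111
  000
  100
Read columns: 101100100

101100100


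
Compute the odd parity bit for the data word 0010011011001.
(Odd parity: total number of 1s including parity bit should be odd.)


Number of 1s in data: 6
Parity bit: 1

1


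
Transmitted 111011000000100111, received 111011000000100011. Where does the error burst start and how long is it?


XOR: 000000000000000100

Burst at position 15, length 1


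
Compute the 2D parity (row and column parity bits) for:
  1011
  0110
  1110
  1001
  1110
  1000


Row parities: 101011
Column parities: 1100

Row P: 101011, Col P: 1100, Corner: 0


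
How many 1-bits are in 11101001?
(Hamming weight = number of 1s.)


Counting 1s in 11101001

5


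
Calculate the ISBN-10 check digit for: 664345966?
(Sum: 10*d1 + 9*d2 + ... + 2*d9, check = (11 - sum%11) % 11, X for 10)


Weighted sum: 282
282 mod 11 = 7

Check digit: 4


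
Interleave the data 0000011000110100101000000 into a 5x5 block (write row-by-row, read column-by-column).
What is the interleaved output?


Matrix:
  00000
  11000
  11010
  01010
  00000
Read columns: 0110001110000000011000000

0110001110000000011000000


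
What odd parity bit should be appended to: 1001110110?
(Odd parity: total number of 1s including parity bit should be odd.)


Number of 1s in data: 6
Parity bit: 1

1


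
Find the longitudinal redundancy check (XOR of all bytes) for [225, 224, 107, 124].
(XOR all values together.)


XOR chain: 225 ^ 224 ^ 107 ^ 124 = 22

22


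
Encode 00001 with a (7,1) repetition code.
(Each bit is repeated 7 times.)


Each bit -> 7 copies

00000000000000000000000000001111111


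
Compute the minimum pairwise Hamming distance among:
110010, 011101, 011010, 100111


Comparing all pairs, minimum distance: 2
Can detect 1 errors, correct 0 errors

2


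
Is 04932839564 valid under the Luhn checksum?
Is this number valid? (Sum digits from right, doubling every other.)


Luhn sum = 56
56 mod 10 = 6

Invalid (Luhn sum mod 10 = 6)


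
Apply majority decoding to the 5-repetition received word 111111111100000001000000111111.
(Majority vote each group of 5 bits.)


Groups: 11111, 11111, 00000, 00100, 00001, 11111
Majority votes: 110001

110001


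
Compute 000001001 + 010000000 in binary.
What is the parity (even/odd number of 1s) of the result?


000001001 = 9
010000000 = 128
Sum = 137 = 10001001
1s count = 3

odd parity (3 ones in 10001001)


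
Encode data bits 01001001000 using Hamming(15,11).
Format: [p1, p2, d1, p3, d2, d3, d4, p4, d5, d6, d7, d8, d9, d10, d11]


Parity bits: p1=0, p2=0, p3=0, p4=0

000010001001000


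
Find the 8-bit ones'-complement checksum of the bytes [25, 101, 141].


Sum = 267 mod 256 = 11
Complement = 244

244


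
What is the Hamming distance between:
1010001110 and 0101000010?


XOR: 1111001100
Count of 1s: 6

6


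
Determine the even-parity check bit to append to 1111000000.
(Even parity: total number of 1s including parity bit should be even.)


Number of 1s in data: 4
Parity bit: 0

0


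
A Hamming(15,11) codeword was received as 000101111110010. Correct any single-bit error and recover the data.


Syndrome = 11: error at position 11

Data: 00111100010 (corrected bit 11)


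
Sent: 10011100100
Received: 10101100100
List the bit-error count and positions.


XOR: 00110000000

2 error(s) at position(s): 2, 3


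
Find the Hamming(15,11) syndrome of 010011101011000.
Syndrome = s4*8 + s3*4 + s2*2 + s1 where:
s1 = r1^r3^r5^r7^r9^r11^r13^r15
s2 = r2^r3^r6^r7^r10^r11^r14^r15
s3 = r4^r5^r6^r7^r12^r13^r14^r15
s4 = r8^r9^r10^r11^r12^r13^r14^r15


s1=0, s2=0, s3=0, s4=1

Syndrome = 8 (error at position 8)


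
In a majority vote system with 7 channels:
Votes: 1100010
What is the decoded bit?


Ones: 3 out of 7
Threshold: 4

0 (3/7 voted 1)


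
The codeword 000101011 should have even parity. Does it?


Number of 1s: 4

Yes, parity is correct (4 ones)


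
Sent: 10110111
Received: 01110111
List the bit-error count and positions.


XOR: 11000000

2 error(s) at position(s): 0, 1


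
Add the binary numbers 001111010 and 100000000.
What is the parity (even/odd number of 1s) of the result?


001111010 = 122
100000000 = 256
Sum = 378 = 101111010
1s count = 6

even parity (6 ones in 101111010)


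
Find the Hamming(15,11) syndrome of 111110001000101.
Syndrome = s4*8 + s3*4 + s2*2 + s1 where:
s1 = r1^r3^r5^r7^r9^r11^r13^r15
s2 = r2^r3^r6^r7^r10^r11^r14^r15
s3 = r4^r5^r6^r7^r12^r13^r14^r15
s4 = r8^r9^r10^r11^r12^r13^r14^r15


s1=0, s2=1, s3=0, s4=1

Syndrome = 10 (error at position 10)


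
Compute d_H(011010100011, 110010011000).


XOR: 101000111011
Count of 1s: 7

7


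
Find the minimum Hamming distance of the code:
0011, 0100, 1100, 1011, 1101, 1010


Comparing all pairs, minimum distance: 1
Can detect 0 errors, correct 0 errors

1


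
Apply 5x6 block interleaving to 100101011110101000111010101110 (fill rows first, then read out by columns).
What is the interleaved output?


Matrix:
  100101
  011110
  101000
  111010
  101110
Read columns: 101110101001111110010101110000

101110101001111110010101110000


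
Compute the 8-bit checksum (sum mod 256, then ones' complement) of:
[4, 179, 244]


Sum = 427 mod 256 = 171
Complement = 84

84


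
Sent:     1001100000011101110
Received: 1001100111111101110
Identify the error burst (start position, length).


XOR: 0000000111100000000

Burst at position 7, length 4


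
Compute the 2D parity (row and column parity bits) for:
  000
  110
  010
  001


Row parities: 0011
Column parities: 101

Row P: 0011, Col P: 101, Corner: 0


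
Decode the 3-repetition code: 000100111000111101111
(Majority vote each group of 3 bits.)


Groups: 000, 100, 111, 000, 111, 101, 111
Majority votes: 0010111

0010111


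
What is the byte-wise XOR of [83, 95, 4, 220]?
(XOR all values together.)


XOR chain: 83 ^ 95 ^ 4 ^ 220 = 212

212


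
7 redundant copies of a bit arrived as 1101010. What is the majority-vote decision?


Ones: 4 out of 7
Threshold: 4

1 (4/7 voted 1)


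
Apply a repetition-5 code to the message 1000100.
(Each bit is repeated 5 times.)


Each bit -> 5 copies

11111000000000000000111110000000000


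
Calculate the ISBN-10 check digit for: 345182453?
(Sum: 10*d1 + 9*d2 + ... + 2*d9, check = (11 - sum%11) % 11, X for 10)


Weighted sum: 208
208 mod 11 = 10

Check digit: 1


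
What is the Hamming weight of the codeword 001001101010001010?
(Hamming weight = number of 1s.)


Counting 1s in 001001101010001010

7


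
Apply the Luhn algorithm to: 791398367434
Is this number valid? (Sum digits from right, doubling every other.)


Luhn sum = 67
67 mod 10 = 7

Invalid (Luhn sum mod 10 = 7)


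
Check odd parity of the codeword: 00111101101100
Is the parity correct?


Number of 1s: 8

No, parity error (8 ones)


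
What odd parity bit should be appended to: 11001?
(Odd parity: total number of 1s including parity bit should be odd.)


Number of 1s in data: 3
Parity bit: 0

0


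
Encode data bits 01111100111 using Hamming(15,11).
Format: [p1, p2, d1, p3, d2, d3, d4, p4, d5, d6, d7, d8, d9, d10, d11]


Parity bits: p1=1, p2=1, p3=0, p4=1

110011111100111


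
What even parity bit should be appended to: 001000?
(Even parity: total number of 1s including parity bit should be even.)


Number of 1s in data: 1
Parity bit: 1

1


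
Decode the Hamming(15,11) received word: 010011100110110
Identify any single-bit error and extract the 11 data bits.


Syndrome = 4: error at position 4

Data: 01110110110 (corrected bit 4)


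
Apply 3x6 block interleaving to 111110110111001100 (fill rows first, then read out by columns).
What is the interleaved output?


Matrix:
  111110
  110111
  001100
Read columns: 110110101111110010

110110101111110010


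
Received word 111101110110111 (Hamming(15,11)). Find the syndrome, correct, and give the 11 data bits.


Syndrome = 0: no error detected

Data: 10110110111 (no errors)


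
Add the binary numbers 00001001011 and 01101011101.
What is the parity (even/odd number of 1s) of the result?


00001001011 = 75
01101011101 = 861
Sum = 936 = 1110101000
1s count = 5

odd parity (5 ones in 1110101000)


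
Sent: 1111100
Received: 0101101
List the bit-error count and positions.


XOR: 1010001

3 error(s) at position(s): 0, 2, 6


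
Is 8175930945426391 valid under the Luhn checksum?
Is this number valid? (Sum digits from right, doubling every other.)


Luhn sum = 78
78 mod 10 = 8

Invalid (Luhn sum mod 10 = 8)


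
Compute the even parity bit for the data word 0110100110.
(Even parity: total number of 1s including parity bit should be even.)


Number of 1s in data: 5
Parity bit: 1

1


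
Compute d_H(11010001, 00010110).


XOR: 11000111
Count of 1s: 5

5


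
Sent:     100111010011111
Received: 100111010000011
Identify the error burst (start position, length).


XOR: 000000000011100

Burst at position 10, length 3


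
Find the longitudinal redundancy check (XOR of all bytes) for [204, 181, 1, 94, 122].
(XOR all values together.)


XOR chain: 204 ^ 181 ^ 1 ^ 94 ^ 122 = 92

92


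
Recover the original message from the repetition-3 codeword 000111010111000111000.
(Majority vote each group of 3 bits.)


Groups: 000, 111, 010, 111, 000, 111, 000
Majority votes: 0101010

0101010


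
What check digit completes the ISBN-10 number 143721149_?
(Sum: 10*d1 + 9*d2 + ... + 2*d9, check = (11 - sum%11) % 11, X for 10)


Weighted sum: 170
170 mod 11 = 5

Check digit: 6


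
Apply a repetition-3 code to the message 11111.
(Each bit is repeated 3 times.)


Each bit -> 3 copies

111111111111111


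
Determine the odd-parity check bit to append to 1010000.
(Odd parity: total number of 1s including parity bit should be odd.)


Number of 1s in data: 2
Parity bit: 1

1


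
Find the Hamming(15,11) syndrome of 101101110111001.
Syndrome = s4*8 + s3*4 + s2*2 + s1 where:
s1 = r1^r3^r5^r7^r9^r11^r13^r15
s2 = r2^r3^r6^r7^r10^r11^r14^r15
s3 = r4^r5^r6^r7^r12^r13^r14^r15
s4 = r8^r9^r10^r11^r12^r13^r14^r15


s1=1, s2=0, s3=1, s4=1

Syndrome = 13 (error at position 13)


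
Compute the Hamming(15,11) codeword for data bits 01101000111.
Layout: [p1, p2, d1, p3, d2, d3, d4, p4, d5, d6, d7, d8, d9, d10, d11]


Parity bits: p1=0, p2=1, p3=1, p4=0

010111001000111


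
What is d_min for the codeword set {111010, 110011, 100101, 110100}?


Comparing all pairs, minimum distance: 2
Can detect 1 errors, correct 0 errors

2


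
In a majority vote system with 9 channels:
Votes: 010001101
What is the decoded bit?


Ones: 4 out of 9
Threshold: 5

0 (4/9 voted 1)


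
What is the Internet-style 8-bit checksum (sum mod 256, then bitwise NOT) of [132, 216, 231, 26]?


Sum = 605 mod 256 = 93
Complement = 162

162


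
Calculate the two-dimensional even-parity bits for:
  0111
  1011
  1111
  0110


Row parities: 1100
Column parities: 0101

Row P: 1100, Col P: 0101, Corner: 0


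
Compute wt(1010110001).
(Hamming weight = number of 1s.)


Counting 1s in 1010110001

5


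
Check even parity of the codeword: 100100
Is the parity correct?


Number of 1s: 2

Yes, parity is correct (2 ones)


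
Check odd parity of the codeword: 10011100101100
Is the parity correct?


Number of 1s: 7

Yes, parity is correct (7 ones)


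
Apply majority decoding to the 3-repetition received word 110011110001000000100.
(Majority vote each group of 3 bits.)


Groups: 110, 011, 110, 001, 000, 000, 100
Majority votes: 1110000

1110000


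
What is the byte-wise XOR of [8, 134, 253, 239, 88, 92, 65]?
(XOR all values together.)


XOR chain: 8 ^ 134 ^ 253 ^ 239 ^ 88 ^ 92 ^ 65 = 217

217


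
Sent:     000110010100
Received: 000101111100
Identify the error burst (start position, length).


XOR: 000011101000

Burst at position 4, length 5


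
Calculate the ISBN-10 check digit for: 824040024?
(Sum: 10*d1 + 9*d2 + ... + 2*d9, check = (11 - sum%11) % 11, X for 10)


Weighted sum: 168
168 mod 11 = 3

Check digit: 8


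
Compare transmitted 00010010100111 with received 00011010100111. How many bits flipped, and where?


XOR: 00001000000000

1 error(s) at position(s): 4


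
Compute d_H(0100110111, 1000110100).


XOR: 1100000011
Count of 1s: 4

4


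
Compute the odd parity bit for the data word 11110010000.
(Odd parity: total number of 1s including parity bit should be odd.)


Number of 1s in data: 5
Parity bit: 0

0


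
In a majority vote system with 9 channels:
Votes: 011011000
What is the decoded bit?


Ones: 4 out of 9
Threshold: 5

0 (4/9 voted 1)


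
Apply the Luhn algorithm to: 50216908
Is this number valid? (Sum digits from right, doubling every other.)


Luhn sum = 26
26 mod 10 = 6

Invalid (Luhn sum mod 10 = 6)


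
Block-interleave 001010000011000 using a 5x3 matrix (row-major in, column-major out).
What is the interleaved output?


Matrix:
  001
  010
  000
  011
  000
Read columns: 000000101010010

000000101010010


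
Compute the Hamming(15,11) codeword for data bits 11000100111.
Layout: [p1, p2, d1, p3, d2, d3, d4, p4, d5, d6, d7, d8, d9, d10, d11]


Parity bits: p1=0, p2=0, p3=0, p4=0

001010000100111


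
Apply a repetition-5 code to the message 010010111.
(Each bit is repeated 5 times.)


Each bit -> 5 copies

000001111100000000001111100000111111111111111


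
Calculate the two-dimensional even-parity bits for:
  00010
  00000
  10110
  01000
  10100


Row parities: 10110
Column parities: 01000

Row P: 10110, Col P: 01000, Corner: 1


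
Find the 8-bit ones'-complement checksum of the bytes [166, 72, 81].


Sum = 319 mod 256 = 63
Complement = 192

192


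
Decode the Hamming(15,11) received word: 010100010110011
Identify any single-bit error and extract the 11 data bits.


Syndrome = 14: error at position 14

Data: 00000110001 (corrected bit 14)


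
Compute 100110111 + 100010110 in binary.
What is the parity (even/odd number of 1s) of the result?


100110111 = 311
100010110 = 278
Sum = 589 = 1001001101
1s count = 5

odd parity (5 ones in 1001001101)


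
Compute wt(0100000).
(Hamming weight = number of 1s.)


Counting 1s in 0100000

1


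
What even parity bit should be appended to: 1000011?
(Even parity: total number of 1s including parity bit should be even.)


Number of 1s in data: 3
Parity bit: 1

1


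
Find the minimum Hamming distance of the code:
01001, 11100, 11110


Comparing all pairs, minimum distance: 1
Can detect 0 errors, correct 0 errors

1


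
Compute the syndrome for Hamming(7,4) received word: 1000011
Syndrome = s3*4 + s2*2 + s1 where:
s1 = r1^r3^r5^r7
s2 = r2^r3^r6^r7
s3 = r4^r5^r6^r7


s1=0, s2=0, s3=0

Syndrome = 0 (no error)


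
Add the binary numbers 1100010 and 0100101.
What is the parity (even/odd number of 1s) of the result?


1100010 = 98
0100101 = 37
Sum = 135 = 10000111
1s count = 4

even parity (4 ones in 10000111)


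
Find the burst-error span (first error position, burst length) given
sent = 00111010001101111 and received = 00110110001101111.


XOR: 00001100000000000

Burst at position 4, length 2


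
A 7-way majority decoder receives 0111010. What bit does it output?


Ones: 4 out of 7
Threshold: 4

1 (4/7 voted 1)


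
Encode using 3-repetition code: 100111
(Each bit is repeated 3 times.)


Each bit -> 3 copies

111000000111111111


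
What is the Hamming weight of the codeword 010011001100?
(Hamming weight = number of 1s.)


Counting 1s in 010011001100

5


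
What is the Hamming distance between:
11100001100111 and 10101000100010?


XOR: 01001001000101
Count of 1s: 5

5


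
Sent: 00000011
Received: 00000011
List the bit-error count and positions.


XOR: 00000000

0 errors (received matches sent)


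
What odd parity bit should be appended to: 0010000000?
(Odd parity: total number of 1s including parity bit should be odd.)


Number of 1s in data: 1
Parity bit: 0

0


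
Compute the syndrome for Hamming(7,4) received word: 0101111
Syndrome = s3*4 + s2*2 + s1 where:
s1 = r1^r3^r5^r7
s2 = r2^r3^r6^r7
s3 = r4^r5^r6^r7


s1=0, s2=1, s3=0

Syndrome = 2 (error at position 2)


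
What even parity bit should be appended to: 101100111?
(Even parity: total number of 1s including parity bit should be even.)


Number of 1s in data: 6
Parity bit: 0

0


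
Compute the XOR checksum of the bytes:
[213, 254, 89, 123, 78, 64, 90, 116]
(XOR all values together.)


XOR chain: 213 ^ 254 ^ 89 ^ 123 ^ 78 ^ 64 ^ 90 ^ 116 = 41

41


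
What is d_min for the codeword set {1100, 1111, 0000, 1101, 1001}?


Comparing all pairs, minimum distance: 1
Can detect 0 errors, correct 0 errors

1


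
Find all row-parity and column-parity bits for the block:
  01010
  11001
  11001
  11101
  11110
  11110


Row parities: 011000
Column parities: 10111

Row P: 011000, Col P: 10111, Corner: 0


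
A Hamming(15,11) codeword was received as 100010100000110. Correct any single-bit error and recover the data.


Syndrome = 0: no error detected

Data: 01010000110 (no errors)


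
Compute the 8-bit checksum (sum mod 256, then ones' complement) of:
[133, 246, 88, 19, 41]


Sum = 527 mod 256 = 15
Complement = 240

240


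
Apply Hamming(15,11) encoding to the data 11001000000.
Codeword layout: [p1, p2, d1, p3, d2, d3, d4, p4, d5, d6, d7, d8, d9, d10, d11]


Parity bits: p1=1, p2=1, p3=1, p4=1

111110011000000


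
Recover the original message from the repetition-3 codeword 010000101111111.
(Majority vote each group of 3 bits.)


Groups: 010, 000, 101, 111, 111
Majority votes: 00111

00111


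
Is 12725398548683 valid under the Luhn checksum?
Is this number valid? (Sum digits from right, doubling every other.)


Luhn sum = 60
60 mod 10 = 0

Valid (Luhn sum mod 10 = 0)


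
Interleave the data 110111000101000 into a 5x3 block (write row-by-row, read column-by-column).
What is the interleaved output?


Matrix:
  110
  111
  000
  101
  000
Read columns: 110101100001010

110101100001010


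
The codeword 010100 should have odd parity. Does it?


Number of 1s: 2

No, parity error (2 ones)


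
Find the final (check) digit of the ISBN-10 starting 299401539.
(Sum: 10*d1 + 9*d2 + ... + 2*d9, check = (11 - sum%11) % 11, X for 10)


Weighted sum: 253
253 mod 11 = 0

Check digit: 0


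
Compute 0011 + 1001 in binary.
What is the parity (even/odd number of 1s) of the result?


0011 = 3
1001 = 9
Sum = 12 = 1100
1s count = 2

even parity (2 ones in 1100)


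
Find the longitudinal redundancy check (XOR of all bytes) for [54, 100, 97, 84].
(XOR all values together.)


XOR chain: 54 ^ 100 ^ 97 ^ 84 = 103

103


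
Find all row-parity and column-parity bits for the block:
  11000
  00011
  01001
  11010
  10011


Row parities: 00011
Column parities: 11011

Row P: 00011, Col P: 11011, Corner: 0


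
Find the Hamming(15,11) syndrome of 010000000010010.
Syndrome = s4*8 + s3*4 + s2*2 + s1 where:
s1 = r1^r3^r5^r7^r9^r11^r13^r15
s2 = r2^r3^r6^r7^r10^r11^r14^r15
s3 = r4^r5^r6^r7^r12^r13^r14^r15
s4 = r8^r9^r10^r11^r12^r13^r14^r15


s1=1, s2=1, s3=1, s4=0

Syndrome = 7 (error at position 7)


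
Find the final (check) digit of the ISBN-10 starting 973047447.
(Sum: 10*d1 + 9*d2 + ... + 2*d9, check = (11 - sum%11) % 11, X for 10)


Weighted sum: 278
278 mod 11 = 3

Check digit: 8


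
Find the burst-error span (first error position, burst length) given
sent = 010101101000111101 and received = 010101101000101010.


XOR: 000000000000010111

Burst at position 13, length 5


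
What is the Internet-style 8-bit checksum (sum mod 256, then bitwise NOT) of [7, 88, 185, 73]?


Sum = 353 mod 256 = 97
Complement = 158

158


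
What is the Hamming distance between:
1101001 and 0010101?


XOR: 1111100
Count of 1s: 5

5


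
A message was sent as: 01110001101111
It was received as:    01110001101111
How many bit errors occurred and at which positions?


XOR: 00000000000000

0 errors (received matches sent)


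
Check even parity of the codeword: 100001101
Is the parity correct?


Number of 1s: 4

Yes, parity is correct (4 ones)


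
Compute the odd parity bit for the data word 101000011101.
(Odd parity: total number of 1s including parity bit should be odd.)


Number of 1s in data: 6
Parity bit: 1

1


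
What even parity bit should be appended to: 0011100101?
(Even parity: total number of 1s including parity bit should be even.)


Number of 1s in data: 5
Parity bit: 1

1


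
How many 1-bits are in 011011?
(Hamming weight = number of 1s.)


Counting 1s in 011011

4


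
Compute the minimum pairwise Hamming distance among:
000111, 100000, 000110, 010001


Comparing all pairs, minimum distance: 1
Can detect 0 errors, correct 0 errors

1


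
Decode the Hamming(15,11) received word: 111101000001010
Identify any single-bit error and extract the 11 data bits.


Syndrome = 0: no error detected

Data: 10100001010 (no errors)


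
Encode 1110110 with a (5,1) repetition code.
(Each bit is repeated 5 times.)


Each bit -> 5 copies

11111111111111100000111111111100000


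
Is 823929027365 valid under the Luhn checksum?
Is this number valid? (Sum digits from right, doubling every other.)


Luhn sum = 55
55 mod 10 = 5

Invalid (Luhn sum mod 10 = 5)


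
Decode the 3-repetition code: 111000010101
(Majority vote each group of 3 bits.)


Groups: 111, 000, 010, 101
Majority votes: 1001

1001


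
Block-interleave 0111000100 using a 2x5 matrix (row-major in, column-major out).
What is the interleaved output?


Matrix:
  01110
  00100
Read columns: 0010111000

0010111000


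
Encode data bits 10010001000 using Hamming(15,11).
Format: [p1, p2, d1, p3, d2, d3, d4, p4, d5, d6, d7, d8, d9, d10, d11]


Parity bits: p1=0, p2=0, p3=0, p4=1

001000110001000


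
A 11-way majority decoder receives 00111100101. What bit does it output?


Ones: 6 out of 11
Threshold: 6

1 (6/11 voted 1)


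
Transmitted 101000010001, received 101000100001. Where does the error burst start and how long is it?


XOR: 000000110000

Burst at position 6, length 2


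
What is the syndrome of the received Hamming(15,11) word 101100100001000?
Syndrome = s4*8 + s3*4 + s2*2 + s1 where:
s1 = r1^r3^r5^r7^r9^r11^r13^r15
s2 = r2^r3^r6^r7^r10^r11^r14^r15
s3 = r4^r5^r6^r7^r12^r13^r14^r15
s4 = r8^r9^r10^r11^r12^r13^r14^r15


s1=1, s2=0, s3=1, s4=1

Syndrome = 13 (error at position 13)


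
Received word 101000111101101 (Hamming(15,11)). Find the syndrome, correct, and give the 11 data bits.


Syndrome = 0: no error detected

Data: 10011101101 (no errors)


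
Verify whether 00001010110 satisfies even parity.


Number of 1s: 4

Yes, parity is correct (4 ones)


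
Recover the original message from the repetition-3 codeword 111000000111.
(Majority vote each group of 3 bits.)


Groups: 111, 000, 000, 111
Majority votes: 1001

1001


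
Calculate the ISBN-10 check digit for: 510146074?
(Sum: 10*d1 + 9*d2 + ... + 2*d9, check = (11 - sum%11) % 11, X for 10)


Weighted sum: 149
149 mod 11 = 6

Check digit: 5


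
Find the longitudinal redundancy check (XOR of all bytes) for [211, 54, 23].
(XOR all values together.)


XOR chain: 211 ^ 54 ^ 23 = 242

242


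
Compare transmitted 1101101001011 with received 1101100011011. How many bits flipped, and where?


XOR: 0000001010000

2 error(s) at position(s): 6, 8


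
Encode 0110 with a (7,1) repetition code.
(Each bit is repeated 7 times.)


Each bit -> 7 copies

0000000111111111111110000000


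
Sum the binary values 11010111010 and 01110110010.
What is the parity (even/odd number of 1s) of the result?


11010111010 = 1722
01110110010 = 946
Sum = 2668 = 101001101100
1s count = 6

even parity (6 ones in 101001101100)
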